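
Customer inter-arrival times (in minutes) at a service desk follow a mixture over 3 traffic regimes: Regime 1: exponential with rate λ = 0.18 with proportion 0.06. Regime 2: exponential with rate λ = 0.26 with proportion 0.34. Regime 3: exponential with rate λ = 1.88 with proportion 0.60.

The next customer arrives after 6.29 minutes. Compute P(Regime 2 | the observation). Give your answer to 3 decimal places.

The responsibility of component k is π_k f_k(x) divided by Σ_j π_j f_j(x).
Exponential densities:
  f_1 = 0.18·e^(−0.18·6.29) = 0.18·e^(−1.1322) = 0.0580182
  f_2 = 0.26·e^(−0.26·6.29) = 0.26·e^(−1.6354) = 0.0506673
  f_3 = 1.88·e^(−1.88·6.29) = 1.88·e^(−11.8252) = 1.37575e-05
Multiply by the mixture weights:
  π_1·f_1 = 0.06 × 0.0580182 = 0.00348109
  π_2·f_2 = 0.34 × 0.0506673 = 0.0172269
  π_3·f_3 = 0.60 × 1.37575e-05 = 8.25449e-06
Evidence: 0.00348109 + 0.0172269 + 8.25449e-06 = 0.0207162
P(Regime 2 | x) = 0.0172269 / 0.0207162 ≈ 0.832

0.832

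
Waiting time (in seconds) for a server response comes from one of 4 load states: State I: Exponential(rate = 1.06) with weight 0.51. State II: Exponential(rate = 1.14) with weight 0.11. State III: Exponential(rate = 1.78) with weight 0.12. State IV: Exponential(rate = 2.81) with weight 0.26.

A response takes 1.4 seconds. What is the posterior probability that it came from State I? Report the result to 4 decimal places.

0.6811

The responsibility of component k is P(Z=k) f_k(x) divided by Σ_j P(Z=j) f_j(x).
Exponential densities:
  L_I = 1.06·e^(−1.06·1.4) = 1.06·e^(−1.4840) = 0.240333
  L_II = 1.14·e^(−1.14·1.4) = 1.14·e^(−1.5960) = 0.231085
  L_III = 1.78·e^(−1.78·1.4) = 1.78·e^(−2.4920) = 0.147285
  L_IV = 2.81·e^(−2.81·1.4) = 2.81·e^(−3.9340) = 0.0549784
Prior × likelihood for each component:
  P(Z=I)·L_I = 0.51 × 0.240333 = 0.12257
  P(Z=II)·L_II = 0.11 × 0.231085 = 0.0254193
  P(Z=III)·L_III = 0.12 × 0.147285 = 0.0176742
  P(Z=IV)·L_IV = 0.26 × 0.0549784 = 0.0142944
Evidence: 0.12257 + 0.0254193 + 0.0176742 + 0.0142944 = 0.179958
So the posterior for State I is 0.12257 / 0.179958 ≈ 0.6811.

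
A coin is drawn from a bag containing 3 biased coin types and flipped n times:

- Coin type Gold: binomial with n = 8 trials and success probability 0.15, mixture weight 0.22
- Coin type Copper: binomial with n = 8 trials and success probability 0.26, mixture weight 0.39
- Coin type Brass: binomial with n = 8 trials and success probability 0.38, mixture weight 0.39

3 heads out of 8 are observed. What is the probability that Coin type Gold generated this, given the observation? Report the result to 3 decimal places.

0.086

Posterior ∝ prior × likelihood, so P(k | x) ∝ π_k f_k(x); normalise over all components.
Component likelihoods at x = 3 heads out of 8:
  p_Gold = C(8,3)·0.15^3·0.85^5 = 56·0.003375·0.443705 = 0.0838603
  p_Copper = C(8,3)·0.26^3·0.74^5 = 56·0.017576·0.221901 = 0.218407
  p_Brass = C(8,3)·0.38^3·0.62^5 = 56·0.054872·0.0916133 = 0.281512
Weight by the priors:
  π_Gold·p_Gold = 0.22 × 0.0838603 = 0.0184493
  π_Copper·p_Copper = 0.39 × 0.218407 = 0.0851788
  π_Brass·p_Brass = 0.39 × 0.281512 = 0.10979
Marginal: 0.0184493 + 0.0851788 + 0.10979 = 0.213418
So the posterior for Coin type Gold is 0.0184493 / 0.213418 ≈ 0.086.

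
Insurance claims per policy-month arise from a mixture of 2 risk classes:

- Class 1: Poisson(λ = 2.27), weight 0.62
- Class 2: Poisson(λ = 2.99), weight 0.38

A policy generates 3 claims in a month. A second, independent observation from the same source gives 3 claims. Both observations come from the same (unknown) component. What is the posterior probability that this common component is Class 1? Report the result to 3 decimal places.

Apply Bayes' rule: the posterior for each component is proportional to its prior times its likelihood at x.
Since both observations come from the same component, the likelihood for component k is f_k(x₁)·f_k(x₂).
  p_1 = [e^(−2.27)·2.27^3/3! = 0.201409] × [0.201409] = 0.0405654
  p_2 = [e^(−2.99)·2.99^3/3! = 0.224038] × [0.224038] = 0.0501931
Unnormalised posteriors:
  π_1·p_1 = 0.62 × 0.0405654 = 0.0251505
  π_2·p_2 = 0.38 × 0.0501931 = 0.0190734
Evidence: 0.0251505 + 0.0190734 = 0.0442239
So the posterior for Class 1 is 0.0251505 / 0.0442239 ≈ 0.569.

0.569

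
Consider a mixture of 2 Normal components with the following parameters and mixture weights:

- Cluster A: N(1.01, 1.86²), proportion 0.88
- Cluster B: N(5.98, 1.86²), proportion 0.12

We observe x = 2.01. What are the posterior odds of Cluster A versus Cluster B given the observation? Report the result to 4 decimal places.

Only the two components matter; the odds are (π_i f_i(x)) / (π_j f_j(x)).
Evaluate each component's likelihood at the observed value:
  f_A = (1/(1.86·√(2π)))·exp(−(2.01−1.01)²/(2·1.86²)) = 0.214485·exp(-0.14453) = 0.185622
  f_B = (1/(1.86·√(2π)))·exp(−(2.01−5.98)²/(2·1.86²)) = 0.214485·exp(-2.27785) = 0.0219857
0.163348 / 0.00263828 ≈ 61.9145

61.9145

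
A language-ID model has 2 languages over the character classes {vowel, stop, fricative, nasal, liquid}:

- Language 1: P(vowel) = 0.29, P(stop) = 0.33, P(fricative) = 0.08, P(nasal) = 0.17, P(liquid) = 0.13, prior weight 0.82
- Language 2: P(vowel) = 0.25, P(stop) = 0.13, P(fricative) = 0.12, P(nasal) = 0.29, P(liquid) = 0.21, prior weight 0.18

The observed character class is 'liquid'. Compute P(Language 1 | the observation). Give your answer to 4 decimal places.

0.7382

The responsibility of component k is π_k f_k(x) divided by Σ_j π_j f_j(x).
Categorical probabilities:
  p_1 = P(liquid | comp) = 0.13
  p_2 = P(liquid | comp) = 0.21
Unnormalised posteriors:
  π_1·p_1 = 0.82 × 0.13 = 0.1066
  π_2·p_2 = 0.18 × 0.21 = 0.0378
Normaliser: 0.1066 + 0.0378 = 0.1444
P(Language 1 | data) ≈ 0.7382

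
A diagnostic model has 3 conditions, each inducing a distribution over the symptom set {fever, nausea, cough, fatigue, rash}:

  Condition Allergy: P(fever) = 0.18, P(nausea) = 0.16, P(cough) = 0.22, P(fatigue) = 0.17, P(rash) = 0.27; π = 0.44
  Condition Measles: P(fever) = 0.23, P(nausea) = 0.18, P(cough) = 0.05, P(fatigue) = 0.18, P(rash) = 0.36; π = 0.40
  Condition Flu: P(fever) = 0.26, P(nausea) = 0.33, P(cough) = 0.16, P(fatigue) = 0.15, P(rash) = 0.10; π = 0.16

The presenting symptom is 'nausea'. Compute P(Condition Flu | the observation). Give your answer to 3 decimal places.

By Bayes' theorem, P(k | x) = π_k f_k(x) / Σ_j π_j f_j(x).
Evaluate each component's likelihood at the observed value:
  f_Allergy = 0.16
  f_Measles = 0.18
  f_Flu = 0.33
Unnormalised posteriors:
  π_Allergy·f_Allergy = 0.44 × 0.16 = 0.0704
  π_Measles·f_Measles = 0.40 × 0.18 = 0.072
  π_Flu·f_Flu = 0.16 × 0.33 = 0.0528
Marginal: 0.0704 + 0.072 + 0.0528 = 0.1952
P(Condition Flu | the observation) ≈ 0.270

0.270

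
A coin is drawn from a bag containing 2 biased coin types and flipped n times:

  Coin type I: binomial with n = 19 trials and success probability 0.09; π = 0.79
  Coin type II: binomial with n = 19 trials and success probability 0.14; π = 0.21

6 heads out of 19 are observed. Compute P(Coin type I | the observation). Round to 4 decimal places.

0.3563

By Bayes' theorem, P(k | x) = π_k f_k(x) / Σ_j π_j f_j(x).
Binomial probabilities:
  L_I = C(19,6)·0.09^6·0.91^13 = 27132·5.31441e-07·0.293453 = 0.00423131
  L_II = C(19,6)·0.14^6·0.86^13 = 27132·7.52954e-06·0.14076 = 0.0287561
Unnormalised posteriors:
  π_I·L_I = 0.79 × 0.00423131 = 0.00334274
  π_II·L_II = 0.21 × 0.0287561 = 0.00603878
Evidence: 0.00334274 + 0.00603878 = 0.00938152
So the posterior for Coin type I is 0.00334274 / 0.00938152 ≈ 0.3563.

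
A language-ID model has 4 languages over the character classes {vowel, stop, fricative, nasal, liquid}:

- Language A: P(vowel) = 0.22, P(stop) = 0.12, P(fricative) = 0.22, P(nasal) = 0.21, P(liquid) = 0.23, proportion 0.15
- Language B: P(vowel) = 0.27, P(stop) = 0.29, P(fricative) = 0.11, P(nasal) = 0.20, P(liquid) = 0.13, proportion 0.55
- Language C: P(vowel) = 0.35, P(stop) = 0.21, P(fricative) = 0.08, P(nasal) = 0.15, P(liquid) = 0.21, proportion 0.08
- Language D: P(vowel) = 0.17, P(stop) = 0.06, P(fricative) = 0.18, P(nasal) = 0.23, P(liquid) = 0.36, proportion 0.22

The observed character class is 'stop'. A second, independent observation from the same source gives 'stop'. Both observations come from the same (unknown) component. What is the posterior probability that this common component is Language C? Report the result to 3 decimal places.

The responsibility of component k is π_k f_k(x) divided by Σ_j π_j f_j(x).
Since both observations come from the same component, the likelihood for component k is f_k(x₁)·f_k(x₂).
  f_A = [P(stop | comp) = 0.12] × [0.12] = 0.0144
  f_B = [P(stop | comp) = 0.29] × [0.29] = 0.0841
  f_C = [P(stop | comp) = 0.21] × [0.21] = 0.0441
  f_D = [P(stop | comp) = 0.06] × [0.06] = 0.0036
Multiply by the mixture weights:
  π_A·f_A = 0.15 × 0.0144 = 0.00216
  π_B·f_B = 0.55 × 0.0841 = 0.046255
  π_C·f_C = 0.08 × 0.0441 = 0.003528
  π_D·f_D = 0.22 × 0.0036 = 0.000792
Marginal: 0.00216 + 0.046255 + 0.003528 + 0.000792 = 0.052735
P(Language C | data) = 0.003528 / 0.052735 ≈ 0.067

0.067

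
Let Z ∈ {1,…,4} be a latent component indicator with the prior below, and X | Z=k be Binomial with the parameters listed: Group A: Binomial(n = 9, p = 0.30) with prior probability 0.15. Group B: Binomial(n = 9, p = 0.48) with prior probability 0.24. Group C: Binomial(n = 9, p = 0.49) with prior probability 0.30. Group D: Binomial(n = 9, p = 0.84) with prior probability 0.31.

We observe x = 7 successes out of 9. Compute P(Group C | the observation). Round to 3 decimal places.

P(component k | x) = w_k·f_k(x) / marginal(x), where marginal(x) = Σ_j w_j·f_j(x).
Component likelihoods at x = 7 successes out of 9:
  p_A = C(9,7)·0.30^7·0.70^2 = 36·0.0002187·0.49 = 0.00385787
  p_B = C(9,7)·0.48^7·0.52^2 = 36·0.00587068·0.2704 = 0.0571476
  p_C = C(9,7)·0.49^7·0.51^2 = 36·0.00678223·0.2601 = 0.0635061
  p_D = C(9,7)·0.84^7·0.16^2 = 36·0.29509·0.0256 = 0.271955
Weight by the priors:
  w_A·p_A = 0.15 × 0.00385787 = 0.00057868
  w_B·p_B = 0.24 × 0.0571476 = 0.0137154
  w_C·p_C = 0.30 × 0.0635061 = 0.0190518
  w_D·p_D = 0.31 × 0.271955 = 0.0843061
Marginal: 0.00057868 + 0.0137154 + 0.0190518 + 0.0843061 = 0.117652
P(Group C | 7 successes out of 9) ≈ 0.162

0.162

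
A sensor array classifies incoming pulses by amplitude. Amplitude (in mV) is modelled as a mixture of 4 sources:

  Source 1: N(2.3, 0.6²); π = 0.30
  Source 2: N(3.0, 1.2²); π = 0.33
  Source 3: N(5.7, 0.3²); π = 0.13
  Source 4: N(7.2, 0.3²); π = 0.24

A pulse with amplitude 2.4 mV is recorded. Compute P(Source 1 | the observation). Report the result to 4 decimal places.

0.6702

By Bayes' theorem, P(k | x) = w_k f_k(x) / Σ_j w_j f_j(x).
Evaluate each component's likelihood at the observed value:
  f_1 = (1/(0.6·√(2π)))·exp(−(2.4−2.3)²/(2·0.6²)) = 0.664904·exp(-0.01389) = 0.655733
  f_2 = (1/(1.2·√(2π)))·exp(−(2.4−3.0)²/(2·1.2²)) = 0.332452·exp(-0.12500) = 0.293388
  f_3 = (1/(0.3·√(2π)))·exp(−(2.4−5.7)²/(2·0.3²)) = 1.329808·exp(-60.50000) = 7.06273e-27
  f_4 = (1/(0.3·√(2π)))·exp(−(2.4−7.2)²/(2·0.3²)) = 1.329808·exp(-128.00000) = 3.42054e-56
Multiply by the mixture weights:
  w_1·f_1 = 0.30 × 0.655733 = 0.19672
  w_2·f_2 = 0.33 × 0.293388 = 0.096818
  w_3·f_3 = 0.13 × 7.06273e-27 = 9.18155e-28
  w_4·f_4 = 0.24 × 3.42054e-56 = 8.2093e-57
Sum: 0.19672 + 0.096818 + 9.18155e-28 + 8.2093e-57 = 0.293538
Responsibility of Source 1: 0.19672 / 0.293538 ≈ 0.6702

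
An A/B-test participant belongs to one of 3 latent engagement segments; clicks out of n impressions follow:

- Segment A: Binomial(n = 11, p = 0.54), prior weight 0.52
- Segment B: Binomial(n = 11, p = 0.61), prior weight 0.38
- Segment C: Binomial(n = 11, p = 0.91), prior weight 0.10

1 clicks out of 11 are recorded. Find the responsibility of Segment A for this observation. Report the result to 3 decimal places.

P(component k | x) = P(Z=k)·f_k(x) / marginal(x), where marginal(x) = Σ_j P(Z=j)·f_j(x).
Component likelihoods at x = 1 clicks out of 11:
  p_A = 0.00251979
  p_B = 0.000546221
  p_C = 3.49027e-10
Weight by the priors:
  P(Z=A)·p_A = 0.52 × 0.00251979 = 0.00131029
  P(Z=B)·p_B = 0.38 × 0.000546221 = 0.000207564
  P(Z=C)·p_C = 0.10 × 3.49027e-10 = 3.49027e-11
Marginal: 0.00131029 + 0.000207564 + 3.49027e-11 = 0.00151786
Responsibility of Segment A: 0.00131029 / 0.00151786 ≈ 0.863

0.863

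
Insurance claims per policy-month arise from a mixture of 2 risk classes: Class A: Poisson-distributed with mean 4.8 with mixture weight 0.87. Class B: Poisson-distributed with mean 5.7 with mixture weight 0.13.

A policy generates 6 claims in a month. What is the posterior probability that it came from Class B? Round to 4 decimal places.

By Bayes' theorem, P(k | x) = P(Z=k) f_k(x) / Σ_j P(Z=j) f_j(x).
Poisson probabilities:
  p_A = e^(−4.8)·4.8^6/6! = 0.139798
  p_B = e^(−5.7)·5.7^6/6! = 0.159382
Unnormalised posteriors:
  P(Z=A)·p_A = 0.87 × 0.139798 = 0.121624
  P(Z=B)·p_B = 0.13 × 0.159382 = 0.0207196
Evidence: 0.121624 + 0.0207196 = 0.142344
So the posterior for Class B is 0.0207196 / 0.142344 ≈ 0.1456.

0.1456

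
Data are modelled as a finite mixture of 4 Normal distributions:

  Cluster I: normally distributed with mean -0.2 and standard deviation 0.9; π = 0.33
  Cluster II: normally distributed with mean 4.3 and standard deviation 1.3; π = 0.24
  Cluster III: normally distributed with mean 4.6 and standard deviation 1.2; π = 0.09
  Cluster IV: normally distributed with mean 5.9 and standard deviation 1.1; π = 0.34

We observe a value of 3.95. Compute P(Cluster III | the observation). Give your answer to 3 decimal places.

0.211

The responsibility of component k is w_k f_k(x) divided by Σ_j w_j f_j(x).
Normal densities:
  L_I = 1.07055e-05
  L_II = 0.295956
  L_III = 0.287089
  L_IV = 0.0753562
Weight by the priors:
  w_I·L_I = 0.33 × 1.07055e-05 = 3.53282e-06
  w_II·L_II = 0.24 × 0.295956 = 0.0710294
  w_III·L_III = 0.09 × 0.287089 = 0.025838
  w_IV·L_IV = 0.34 × 0.0753562 = 0.0256211
Marginal: 3.53282e-06 + 0.0710294 + 0.025838 + 0.0256211 = 0.122492
P(Cluster III | 3.95) = 0.025838 / 0.122492 ≈ 0.211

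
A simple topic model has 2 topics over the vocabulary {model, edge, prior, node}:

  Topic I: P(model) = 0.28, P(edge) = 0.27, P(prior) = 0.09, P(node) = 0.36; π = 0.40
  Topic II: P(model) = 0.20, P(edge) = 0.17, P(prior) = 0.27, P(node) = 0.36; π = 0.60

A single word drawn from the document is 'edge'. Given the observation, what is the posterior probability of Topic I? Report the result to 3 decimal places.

0.514

Apply Bayes' rule: the posterior for each component is proportional to its prior times its likelihood at x.
Evaluate each component's likelihood at the observed value:
  L_I = P(edge | comp) = 0.27
  L_II = P(edge | comp) = 0.17
Weight by the priors:
  π_I·L_I = 0.40 × 0.27 = 0.108
  π_II·L_II = 0.60 × 0.17 = 0.102
Sum: 0.108 + 0.102 = 0.21
So the posterior for Topic I is 0.108 / 0.21 ≈ 0.514.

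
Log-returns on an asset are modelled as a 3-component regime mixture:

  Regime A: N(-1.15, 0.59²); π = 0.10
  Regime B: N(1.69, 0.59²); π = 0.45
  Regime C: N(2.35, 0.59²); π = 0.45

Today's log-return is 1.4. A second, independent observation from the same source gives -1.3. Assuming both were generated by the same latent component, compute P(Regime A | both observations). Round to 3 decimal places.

0.889

Posterior ∝ prior × likelihood, so P(k | x) ∝ P(Z=k) f_k(x); normalise over all components.
Since both observations come from the same component, the likelihood for component k is f_k(x₁)·f_k(x₂).
  f_A = [(1/(0.59·√(2π)))·exp(−(1.4−-1.15)²/(2·0.59²)) = 0.676173·exp(-9.33999) = 5.93954e-05] × [0.65467] = 3.88844e-05
  f_B = [(1/(0.59·√(2π)))·exp(−(1.4−1.69)²/(2·0.59²)) = 0.676173·exp(-0.12080) = 0.599233] × [1.79127e-06] = 1.07339e-06
  f_C = [(1/(0.59·√(2π)))·exp(−(1.4−2.35)²/(2·0.59²)) = 0.676173·exp(-1.29632) = 0.184958] × [3.30665e-09] = 6.1159e-10
Multiply by the mixture weights:
  P(Z=A)·f_A = 0.10 × 3.88844e-05 = 3.88844e-06
  P(Z=B)·f_B = 0.45 × 1.07339e-06 = 4.83024e-07
  P(Z=C)·f_C = 0.45 × 6.1159e-10 = 2.75216e-10
Denominator: 3.88844e-06 + 4.83024e-07 + 2.75216e-10 = 4.37174e-06
P(Regime A | x) ≈ 0.889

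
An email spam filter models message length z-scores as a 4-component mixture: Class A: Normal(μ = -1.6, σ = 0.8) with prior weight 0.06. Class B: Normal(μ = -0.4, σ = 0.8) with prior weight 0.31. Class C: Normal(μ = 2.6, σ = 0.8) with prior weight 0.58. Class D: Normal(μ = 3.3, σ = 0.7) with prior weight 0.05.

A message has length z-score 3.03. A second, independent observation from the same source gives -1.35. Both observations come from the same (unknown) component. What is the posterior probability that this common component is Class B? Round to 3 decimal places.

Apply Bayes' rule: the posterior for each component is proportional to its prior times its likelihood at x.
Since both observations come from the same component, the likelihood for component k is f_k(x₁)·f_k(x₂).
  p_A = [(1/(0.8·√(2π)))·exp(−(3.03−-1.6)²/(2·0.8²)) = 0.498678·exp(-16.74758) = 2.65729e-08] × [0.474913] = 1.26198e-08
  p_B = [(1/(0.8·√(2π)))·exp(−(3.03−-0.4)²/(2·0.8²)) = 0.498678·exp(-9.19133) = 5.0825e-05] × [0.246382] = 1.25223e-05
  p_C = [(1/(0.8·√(2π)))·exp(−(3.03−2.6)²/(2·0.8²)) = 0.498678·exp(-0.14445) = 0.431603] × [2.53517e-06] = 1.09419e-06
  p_D = [(1/(0.7·√(2π)))·exp(−(3.03−3.3)²/(2·0.7²)) = 0.569918·exp(-0.07439) = 0.529061] × [1.49154e-10] = 7.89118e-11
Unnormalised posteriors:
  π_A·p_A = 0.06 × 1.26198e-08 = 7.5719e-10
  π_B·p_B = 0.31 × 1.25223e-05 = 3.88193e-06
  π_C·p_C = 0.58 × 1.09419e-06 = 6.3463e-07
  π_D·p_D = 0.05 × 7.89118e-11 = 3.94559e-12
Denominator: 7.5719e-10 + 3.88193e-06 + 6.3463e-07 + 3.94559e-12 = 4.51732e-06
So the posterior for Class B is 3.88193e-06 / 4.51732e-06 ≈ 0.859.

0.859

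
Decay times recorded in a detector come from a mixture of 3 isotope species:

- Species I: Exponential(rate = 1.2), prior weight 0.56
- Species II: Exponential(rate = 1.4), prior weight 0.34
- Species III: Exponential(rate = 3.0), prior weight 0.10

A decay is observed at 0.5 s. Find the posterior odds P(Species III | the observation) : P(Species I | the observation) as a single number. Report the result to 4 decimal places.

0.1815

The posterior odds equal the prior odds times the likelihood ratio: (π_i/π_j)·(f_i(x)/f_j(x)).
Component likelihoods at x = 0.5 s:
  f_I = 1.2·e^(−1.2·0.5) = 1.2·e^(−0.6000) = 0.658574
  f_II = 1.4·e^(−1.4·0.5) = 1.4·e^(−0.7000) = 0.695219
  f_III = 3.0·e^(−3.0·0.5) = 3.0·e^(−1.5000) = 0.66939
0.066939 / 0.368801 ≈ 0.1815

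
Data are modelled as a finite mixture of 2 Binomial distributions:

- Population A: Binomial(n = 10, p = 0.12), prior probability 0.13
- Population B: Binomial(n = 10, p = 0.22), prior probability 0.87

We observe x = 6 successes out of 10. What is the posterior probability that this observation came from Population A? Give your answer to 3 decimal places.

P(component k | x) = π_k·f_k(x) / marginal(x), where marginal(x) = Σ_j π_j·f_j(x).
Evaluate each component's likelihood at the observed value:
  p_A = 0.000376043
  p_B = 0.0088132
Prior × likelihood for each component:
  π_A·p_A = 0.13 × 0.000376043 = 4.88856e-05
  π_B·p_B = 0.87 × 0.0088132 = 0.00766749
Marginal: 4.88856e-05 + 0.00766749 = 0.00771637
P(Population A | the observation) ≈ 0.006

0.006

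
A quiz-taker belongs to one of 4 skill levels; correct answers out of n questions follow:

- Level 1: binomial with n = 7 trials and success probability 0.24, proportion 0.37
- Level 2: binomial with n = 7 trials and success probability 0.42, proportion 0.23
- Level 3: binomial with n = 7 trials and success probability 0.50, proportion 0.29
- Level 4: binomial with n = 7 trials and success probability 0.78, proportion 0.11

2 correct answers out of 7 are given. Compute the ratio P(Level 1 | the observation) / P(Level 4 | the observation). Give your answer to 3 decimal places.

Posterior odds = (π_i f_i(x)) / (π_j f_j(x)); the normalising sum cancels.
Evaluate each component's likelihood at the observed value:
  L_1 = C(7,2)·0.24^2·0.76^5 = 21·0.0576·0.253553 = 0.306697
  L_2 = C(7,2)·0.42^2·0.58^5 = 21·0.1764·0.0656357 = 0.243141
  L_3 = C(7,2)·0.50^2·0.50^5 = 21·0.25·0.03125 = 0.164062
  L_4 = C(7,2)·0.78^2·0.22^5 = 21·0.6084·0.000515363 = 0.00658449
Odds = (0.37/0.11) × (0.306697/0.00658449) = 3.36364 × 46.5788 ≈ 156.674

156.674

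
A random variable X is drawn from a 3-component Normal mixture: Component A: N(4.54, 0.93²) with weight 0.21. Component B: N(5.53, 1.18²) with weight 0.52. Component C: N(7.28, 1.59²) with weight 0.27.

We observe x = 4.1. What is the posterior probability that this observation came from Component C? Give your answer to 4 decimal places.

0.0527

P(component k | x) = P(Z=k)·f_k(x) / marginal(x), where marginal(x) = Σ_j P(Z=j)·f_j(x).
Normal densities:
  f_A = 0.383549
  f_B = 0.162227
  f_C = 0.0339566
Prior × likelihood for each component:
  P(Z=A)·f_A = 0.21 × 0.383549 = 0.0805453
  P(Z=B)·f_B = 0.52 × 0.162227 = 0.0843579
  P(Z=C)·f_C = 0.27 × 0.0339566 = 0.00916828
Normaliser: 0.0805453 + 0.0843579 + 0.00916828 = 0.174071
P(Component C | x) ≈ 0.0527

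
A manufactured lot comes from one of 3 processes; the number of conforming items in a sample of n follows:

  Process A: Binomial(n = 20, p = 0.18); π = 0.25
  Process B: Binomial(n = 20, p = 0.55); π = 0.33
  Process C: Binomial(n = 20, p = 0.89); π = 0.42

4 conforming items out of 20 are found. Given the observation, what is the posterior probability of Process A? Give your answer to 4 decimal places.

0.9923

By Bayes' theorem, P(k | x) = π_k f_k(x) / Σ_j π_j f_j(x).
Evaluate each component's likelihood at the observed value:
  f_A = 0.212523
  f_B = 0.00125356
  f_C = 1.39681e-12
Multiply by the mixture weights:
  π_A·f_A = 0.25 × 0.212523 = 0.0531307
  π_B·f_B = 0.33 × 0.00125356 = 0.000413674
  π_C·f_C = 0.42 × 1.39681e-12 = 5.86659e-13
Marginal: 0.0531307 + 0.000413674 + 5.86659e-13 = 0.0535444
Responsibility of Process A: 0.0531307 / 0.0535444 ≈ 0.9923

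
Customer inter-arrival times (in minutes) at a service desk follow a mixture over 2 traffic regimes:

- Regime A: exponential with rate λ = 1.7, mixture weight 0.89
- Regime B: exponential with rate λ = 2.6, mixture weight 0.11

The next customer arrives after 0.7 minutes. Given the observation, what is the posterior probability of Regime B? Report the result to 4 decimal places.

0.0915

P(component k | x) = π_k·f_k(x) / marginal(x), where marginal(x) = Σ_j π_j·f_j(x).
Component likelihoods at x = 0.7 minutes:
  L_A = 0.517176
  L_B = 0.421267
Prior × likelihood for each component:
  π_A·L_A = 0.89 × 0.517176 = 0.460287
  π_B·L_B = 0.11 × 0.421267 = 0.0463394
Denominator: 0.460287 + 0.0463394 = 0.506626
Responsibility of Regime B: 0.0463394 / 0.506626 ≈ 0.0915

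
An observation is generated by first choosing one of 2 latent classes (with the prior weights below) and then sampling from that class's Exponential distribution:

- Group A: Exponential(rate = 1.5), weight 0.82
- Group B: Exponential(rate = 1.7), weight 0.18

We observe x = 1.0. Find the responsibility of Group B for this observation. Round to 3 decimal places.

P(component k | x) = π_k·f_k(x) / marginal(x), where marginal(x) = Σ_j π_j·f_j(x).
Exponential densities:
  f_A = 0.334695
  f_B = 0.310562
Weight by the priors:
  π_A·f_A = 0.82 × 0.334695 = 0.27445
  π_B·f_B = 0.18 × 0.310562 = 0.0559012
Sum: 0.27445 + 0.0559012 = 0.330351
So the posterior for Group B is 0.0559012 / 0.330351 ≈ 0.169.

0.169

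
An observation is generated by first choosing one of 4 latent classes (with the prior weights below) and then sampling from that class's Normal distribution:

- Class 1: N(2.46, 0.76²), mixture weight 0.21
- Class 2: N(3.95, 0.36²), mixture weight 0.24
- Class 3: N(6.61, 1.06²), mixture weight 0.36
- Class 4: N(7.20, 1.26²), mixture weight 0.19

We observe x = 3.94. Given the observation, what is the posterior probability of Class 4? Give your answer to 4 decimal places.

Apply Bayes' rule: the posterior for each component is proportional to its prior times its likelihood at x.
Component likelihoods at x = 3.94:
  p_1 = (1/(0.76·√(2π)))·exp(−(3.94−2.46)²/(2·0.76²)) = 0.524924·exp(-1.89612) = 0.0788172
  p_2 = (1/(0.36·√(2π)))·exp(−(3.94−3.95)²/(2·0.36²)) = 1.108173·exp(-0.00039) = 1.10775
  p_3 = (1/(1.06·√(2π)))·exp(−(3.94−6.61)²/(2·1.06²)) = 0.376361·exp(-3.17235) = 0.0157714
  p_4 = (1/(1.26·√(2π)))·exp(−(3.94−7.20)²/(2·1.26²)) = 0.316621·exp(-3.34706) = 0.0111411
Unnormalised posteriors:
  P(Z=1)·p_1 = 0.21 × 0.0788172 = 0.0165516
  P(Z=2)·p_2 = 0.24 × 1.10775 = 0.265859
  P(Z=3)·p_3 = 0.36 × 0.0157714 = 0.00567771
  P(Z=4)·p_4 = 0.19 × 0.0111411 = 0.00211681
Normaliser: 0.0165516 + 0.265859 + 0.00567771 + 0.00211681 = 0.290205
P(Class 4 | 3.94) = 0.00211681 / 0.290205 ≈ 0.0073

0.0073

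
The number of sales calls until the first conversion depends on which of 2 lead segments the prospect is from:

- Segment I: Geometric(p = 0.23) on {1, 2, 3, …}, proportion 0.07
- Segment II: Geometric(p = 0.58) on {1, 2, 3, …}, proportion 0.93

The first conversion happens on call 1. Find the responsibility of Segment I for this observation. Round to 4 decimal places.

0.0290

By Bayes' theorem, P(k | x) = π_k f_k(x) / Σ_j π_j f_j(x).
Geometric probabilities:
  p_I = 0.23
  p_II = 0.58
Multiply by the mixture weights:
  π_I·p_I = 0.07 × 0.23 = 0.0161
  π_II·p_II = 0.93 × 0.58 = 0.5394
Evidence: 0.0161 + 0.5394 = 0.5555
P(Segment I | 1) ≈ 0.0290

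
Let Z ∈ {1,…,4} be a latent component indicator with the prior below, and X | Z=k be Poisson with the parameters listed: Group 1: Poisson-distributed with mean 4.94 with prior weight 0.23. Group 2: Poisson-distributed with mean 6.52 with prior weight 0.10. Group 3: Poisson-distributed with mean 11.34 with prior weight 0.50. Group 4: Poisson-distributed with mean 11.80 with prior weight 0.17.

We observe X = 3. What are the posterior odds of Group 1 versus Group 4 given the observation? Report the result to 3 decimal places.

94.640

Only the two components matter; the odds are (w_i f_i(x)) / (w_j f_j(x)).
Component likelihoods at x = 3:
  p_1 = e^(−4.94)·4.94^3/3! = 0.143752
  p_2 = e^(−6.52)·6.52^3/3! = 0.0680756
  p_3 = e^(−11.34)·11.34^3/3! = 0.00288927
  p_4 = e^(−11.80)·11.80^3/3! = 0.00205504
Posterior odds = (w_1·p_1) / (w_4·p_4) = (0.23·0.143752) / (0.17·0.00205504) = 0.033063 / 0.000349356 ≈ 94.640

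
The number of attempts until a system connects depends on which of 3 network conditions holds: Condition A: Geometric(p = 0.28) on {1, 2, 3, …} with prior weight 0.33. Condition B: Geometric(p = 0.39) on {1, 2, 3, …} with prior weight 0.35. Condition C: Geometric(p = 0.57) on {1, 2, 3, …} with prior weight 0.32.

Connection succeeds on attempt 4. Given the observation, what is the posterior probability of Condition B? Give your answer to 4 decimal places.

0.3874

By Bayes' theorem, P(k | x) = π_k f_k(x) / Σ_j π_j f_j(x).
Geometric probabilities:
  f_A = 0.28·(1−0.28)^3 = 0.28·0.373248 = 0.104509
  f_B = 0.39·(1−0.39)^3 = 0.39·0.226981 = 0.0885226
  f_C = 0.57·(1−0.57)^3 = 0.57·0.079507 = 0.045319
Weight by the priors:
  π_A·f_A = 0.33 × 0.104509 = 0.0344881
  π_B·f_B = 0.35 × 0.0885226 = 0.0309829
  π_C·f_C = 0.32 × 0.045319 = 0.0145021
Evidence: 0.0344881 + 0.0309829 + 0.0145021 = 0.0799731
P(Condition B | x) ≈ 0.3874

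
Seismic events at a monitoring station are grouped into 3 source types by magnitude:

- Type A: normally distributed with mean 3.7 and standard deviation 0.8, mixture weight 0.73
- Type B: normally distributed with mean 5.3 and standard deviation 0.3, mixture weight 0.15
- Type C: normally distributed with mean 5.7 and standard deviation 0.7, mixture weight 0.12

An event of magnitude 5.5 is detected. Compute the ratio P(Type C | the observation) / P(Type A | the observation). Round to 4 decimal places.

Posterior odds = (P(Z=i) f_i(x)) / (P(Z=j) f_j(x)); the normalising sum cancels.
Component likelihoods at x = 5.5:
  L_A = 0.0396746
  L_B = 1.06483
  L_C = 0.547124
Posterior odds = (P(Z=C)·L_C) / (P(Z=A)·L_A) = (0.12·0.547124) / (0.73·0.0396746) = 0.0656549 / 0.0289624 ≈ 2.2669

2.2669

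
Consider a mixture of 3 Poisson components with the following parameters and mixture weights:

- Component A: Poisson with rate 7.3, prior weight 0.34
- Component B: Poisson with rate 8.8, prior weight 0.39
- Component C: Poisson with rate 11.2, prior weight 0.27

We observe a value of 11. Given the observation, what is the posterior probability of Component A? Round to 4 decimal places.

0.2091

The responsibility of component k is π_k f_k(x) divided by Σ_j π_j f_j(x).
Component likelihoods at x = 11:
  f_A = 0.0530941
  f_B = 0.092547
  f_C = 0.119164
Weight by the priors:
  π_A·f_A = 0.34 × 0.0530941 = 0.018052
  π_B·f_B = 0.39 × 0.092547 = 0.0360933
  π_C·f_C = 0.27 × 0.119164 = 0.0321742
Sum: 0.018052 + 0.0360933 + 0.0321742 = 0.0863195
Responsibility of Component A: 0.018052 / 0.0863195 ≈ 0.2091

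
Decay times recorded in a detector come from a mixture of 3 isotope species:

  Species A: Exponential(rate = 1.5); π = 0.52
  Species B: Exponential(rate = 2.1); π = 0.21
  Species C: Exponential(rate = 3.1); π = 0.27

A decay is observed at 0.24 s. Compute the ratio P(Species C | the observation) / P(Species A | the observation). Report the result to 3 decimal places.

The posterior odds equal the prior odds times the likelihood ratio: (π_i/π_j)·(f_i(x)/f_j(x)).
Component likelihoods at x = 0.24 s:
  f_A = 1.04651
  f_B = 1.26863
  f_C = 1.47315
0.39775 / 0.544188 ≈ 0.731

0.731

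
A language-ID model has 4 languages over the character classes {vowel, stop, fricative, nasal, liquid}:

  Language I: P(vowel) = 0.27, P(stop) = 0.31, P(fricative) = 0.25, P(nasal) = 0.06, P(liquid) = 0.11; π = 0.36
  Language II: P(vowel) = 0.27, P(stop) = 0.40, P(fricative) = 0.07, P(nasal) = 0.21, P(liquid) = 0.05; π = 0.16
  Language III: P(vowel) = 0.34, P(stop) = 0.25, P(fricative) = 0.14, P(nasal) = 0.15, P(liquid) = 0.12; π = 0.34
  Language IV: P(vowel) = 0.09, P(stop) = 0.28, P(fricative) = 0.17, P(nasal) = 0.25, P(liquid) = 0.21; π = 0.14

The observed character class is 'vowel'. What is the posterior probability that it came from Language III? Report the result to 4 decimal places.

0.4304

By Bayes' theorem, P(k | x) = P(Z=k) f_k(x) / Σ_j P(Z=j) f_j(x).
Component likelihoods at x = 'vowel':
  p_I = 0.27
  p_II = 0.27
  p_III = 0.34
  p_IV = 0.09
Weight by the priors:
  P(Z=I)·p_I = 0.36 × 0.27 = 0.0972
  P(Z=II)·p_II = 0.16 × 0.27 = 0.0432
  P(Z=III)·p_III = 0.34 × 0.34 = 0.1156
  P(Z=IV)·p_IV = 0.14 × 0.09 = 0.0126
Normaliser: 0.0972 + 0.0432 + 0.1156 + 0.0126 = 0.2686
So the posterior for Language III is 0.1156 / 0.2686 ≈ 0.4304.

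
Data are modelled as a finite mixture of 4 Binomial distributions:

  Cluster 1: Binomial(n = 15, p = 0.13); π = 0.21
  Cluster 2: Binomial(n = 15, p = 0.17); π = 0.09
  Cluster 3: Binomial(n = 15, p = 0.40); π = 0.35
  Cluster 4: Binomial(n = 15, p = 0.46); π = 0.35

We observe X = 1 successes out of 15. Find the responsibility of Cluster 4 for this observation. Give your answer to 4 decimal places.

Posterior ∝ prior × likelihood, so P(k | x) ∝ w_k f_k(x); normalise over all components.
Evaluate each component's likelihood at the observed value:
  f_1 = 0.277526
  f_2 = 0.187773
  f_3 = 0.00470185
  f_4 = 0.00123698
Prior × likelihood for each component:
  w_1·f_1 = 0.21 × 0.277526 = 0.0582805
  w_2·f_2 = 0.09 × 0.187773 = 0.0168996
  w_3·f_3 = 0.35 × 0.00470185 = 0.00164565
  w_4·f_4 = 0.35 × 0.00123698 = 0.000432942
Denominator: 0.0582805 + 0.0168996 + 0.00164565 + 0.000432942 = 0.0772587
So the posterior for Cluster 4 is 0.000432942 / 0.0772587 ≈ 0.0056.

0.0056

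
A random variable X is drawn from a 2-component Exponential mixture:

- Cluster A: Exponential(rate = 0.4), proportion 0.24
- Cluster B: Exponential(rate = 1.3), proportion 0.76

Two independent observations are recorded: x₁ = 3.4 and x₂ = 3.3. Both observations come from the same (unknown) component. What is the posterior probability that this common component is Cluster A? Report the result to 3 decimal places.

The responsibility of component k is w_k f_k(x) divided by Σ_j w_j f_j(x).
Since both observations come from the same component, the likelihood for component k is f_k(x₁)·f_k(x₂).
  f_A = [0.4·e^(−0.4·3.4) = 0.4·e^(−1.3600) = 0.102664] × [0.106854] = 0.0109701
  f_B = [1.3·e^(−1.3·3.4) = 1.3·e^(−4.4200) = 0.0156445] × [0.0178164] = 0.000278729
Weight by the priors:
  w_A·f_A = 0.24 × 0.0109701 = 0.00263283
  w_B·f_B = 0.76 × 0.000278729 = 0.000211834
Sum: 0.00263283 + 0.000211834 = 0.00284466
P(Cluster A | x₁,x₂) ≈ 0.926

0.926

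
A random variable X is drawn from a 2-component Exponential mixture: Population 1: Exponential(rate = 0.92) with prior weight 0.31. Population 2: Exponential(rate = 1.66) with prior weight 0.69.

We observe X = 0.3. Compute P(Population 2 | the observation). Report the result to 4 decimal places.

P(component k | x) = w_k·f_k(x) / marginal(x), where marginal(x) = Σ_j w_j·f_j(x).
Exponential densities:
  L_1 = 0.92·e^(−0.92·0.3) = 0.92·e^(−0.2760) = 0.698108
  L_2 = 1.66·e^(−1.66·0.3) = 1.66·e^(−0.4980) = 1.00886
Prior × likelihood for each component:
  w_1·L_1 = 0.31 × 0.698108 = 0.216413
  w_2·L_2 = 0.69 × 1.00886 = 0.696111
Denominator: 0.216413 + 0.696111 = 0.912524
So the posterior for Population 2 is 0.696111 / 0.912524 ≈ 0.7628.

0.7628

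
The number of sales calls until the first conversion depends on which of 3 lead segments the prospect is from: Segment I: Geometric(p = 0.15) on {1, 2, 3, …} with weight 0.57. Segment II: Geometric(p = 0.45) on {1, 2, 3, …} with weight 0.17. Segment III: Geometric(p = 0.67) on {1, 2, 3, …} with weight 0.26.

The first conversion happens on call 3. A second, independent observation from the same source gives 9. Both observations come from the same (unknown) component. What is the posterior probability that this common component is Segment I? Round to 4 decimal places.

By Bayes' theorem, P(k | x) = π_k f_k(x) / Σ_j π_j f_j(x).
Since both observations come from the same component, the likelihood for component k is f_k(x₁)·f_k(x₂).
  f_I = [0.108375] × [0.0408736] = 0.00442967
  f_II = [0.136125] × [0.00376803] = 0.000512923
  f_III = [0.072963] × [9.42294e-05] = 6.87526e-06
Unnormalised posteriors:
  π_I·f_I = 0.57 × 0.00442967 = 0.00252491
  π_II·f_II = 0.17 × 0.000512923 = 8.71969e-05
  π_III·f_III = 0.26 × 6.87526e-06 = 1.78757e-06
Denominator: 0.00252491 + 8.71969e-05 + 1.78757e-06 = 0.0026139
So the posterior for Segment I is 0.00252491 / 0.0026139 ≈ 0.9660.

0.9660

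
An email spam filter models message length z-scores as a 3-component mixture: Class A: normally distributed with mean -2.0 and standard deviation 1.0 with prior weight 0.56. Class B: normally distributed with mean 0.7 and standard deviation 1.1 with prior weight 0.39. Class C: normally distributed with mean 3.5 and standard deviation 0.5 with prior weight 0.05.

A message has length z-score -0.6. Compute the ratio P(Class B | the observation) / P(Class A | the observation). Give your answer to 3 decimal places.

Posterior odds = (π_i f_i(x)) / (π_j f_j(x)); the normalising sum cancels.
Evaluate each component's likelihood at the observed value:
  p_A = (1/(1.0·√(2π)))·exp(−(-0.6−-2.0)²/(2·1.0²)) = 0.398942·exp(-0.98000) = 0.149727
  p_B = (1/(1.1·√(2π)))·exp(−(-0.6−0.7)²/(2·1.1²)) = 0.362675·exp(-0.69835) = 0.180397
  p_C = (1/(0.5·√(2π)))·exp(−(-0.6−3.5)²/(2·0.5²)) = 0.797885·exp(-33.62000) = 1.99968e-15
Posterior odds = (π_B·p_B) / (π_A·p_A) = (0.39·0.180397) / (0.56·0.149727) = 0.0703548 / 0.0838474 ≈ 0.839

0.839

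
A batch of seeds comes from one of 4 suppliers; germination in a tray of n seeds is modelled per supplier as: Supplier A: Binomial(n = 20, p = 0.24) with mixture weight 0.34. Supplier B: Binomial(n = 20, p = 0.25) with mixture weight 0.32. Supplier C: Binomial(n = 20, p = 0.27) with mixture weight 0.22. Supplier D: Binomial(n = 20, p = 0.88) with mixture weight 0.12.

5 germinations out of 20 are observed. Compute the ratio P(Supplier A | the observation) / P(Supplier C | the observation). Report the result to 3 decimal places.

Posterior odds = (P(Z=i) f_i(x)) / (P(Z=j) f_j(x)); the normalising sum cancels.
Component likelihoods at x = 5 germinations out of 20:
  f_A = 0.201235
  f_B = 0.202331
  f_C = 0.198201
  f_D = 1.2606e-10
Posterior odds = (P(Z=A)·f_A) / (P(Z=C)·f_C) = (0.34·0.201235) / (0.22·0.198201) = 0.06842 / 0.0436042 ≈ 1.569

1.569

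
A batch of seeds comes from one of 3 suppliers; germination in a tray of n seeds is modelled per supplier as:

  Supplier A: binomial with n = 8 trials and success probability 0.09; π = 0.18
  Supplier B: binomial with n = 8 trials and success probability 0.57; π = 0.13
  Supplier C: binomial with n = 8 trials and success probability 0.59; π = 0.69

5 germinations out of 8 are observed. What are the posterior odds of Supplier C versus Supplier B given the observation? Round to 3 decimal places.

5.467

Posterior odds = (P(Z=i) f_i(x)) / (P(Z=j) f_j(x)); the normalising sum cancels.
Evaluate each component's likelihood at the observed value:
  p_A = 0.000249187
  p_B = 0.267897
  p_C = 0.27593
0.190392 / 0.0348266 ≈ 5.467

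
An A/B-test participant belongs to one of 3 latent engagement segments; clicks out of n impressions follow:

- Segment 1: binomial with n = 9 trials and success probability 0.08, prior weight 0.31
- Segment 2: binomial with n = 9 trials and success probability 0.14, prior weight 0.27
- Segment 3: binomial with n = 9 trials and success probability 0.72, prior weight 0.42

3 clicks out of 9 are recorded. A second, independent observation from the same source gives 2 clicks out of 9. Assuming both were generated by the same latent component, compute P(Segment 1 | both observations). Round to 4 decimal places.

P(component k | x) = P(Z=k)·f_k(x) / marginal(x), where marginal(x) = Σ_j P(Z=j)·f_j(x).
Since both observations come from the same component, the likelihood for component k is f_k(x₁)·f_k(x₂).
  p_1 = [0.0260781] × [0.128528] = 0.00335176
  p_2 = [0.0932511] × [0.245498] = 0.022893
  p_3 = [0.0151086] × [0.0025181] = 3.80451e-05
Weight by the priors:
  P(Z=1)·p_1 = 0.31 × 0.00335176 = 0.00103905
  P(Z=2)·p_2 = 0.27 × 0.022893 = 0.0061811
  P(Z=3)·p_3 = 0.42 × 3.80451e-05 = 1.59789e-05
Marginal: 0.00103905 + 0.0061811 + 1.59789e-05 = 0.00723612
P(Segment 1 | x₁,x₂) = 0.00103905 / 0.00723612 ≈ 0.1436

0.1436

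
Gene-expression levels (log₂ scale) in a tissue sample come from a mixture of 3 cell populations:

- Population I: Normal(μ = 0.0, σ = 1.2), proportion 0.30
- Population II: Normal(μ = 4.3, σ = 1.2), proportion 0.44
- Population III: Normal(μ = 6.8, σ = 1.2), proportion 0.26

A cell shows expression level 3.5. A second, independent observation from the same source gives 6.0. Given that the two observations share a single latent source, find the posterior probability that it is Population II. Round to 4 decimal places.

P(component k | x) = π_k·f_k(x) / marginal(x), where marginal(x) = Σ_j π_j·f_j(x).
Since both observations come from the same component, the likelihood for component k is f_k(x₁)·f_k(x₂).
  L_I = [0.00472573] × [1.23893e-06] = 5.85487e-09
  L_II = [0.266207] × [0.121878] = 0.0324448
  L_III = [0.00757797] × [0.266207] = 0.00201731
Weight by the priors:
  π_I·L_I = 0.30 × 5.85487e-09 = 1.75646e-09
  π_II·L_II = 0.44 × 0.0324448 = 0.0142757
  π_III·L_III = 0.26 × 0.00201731 = 0.0005245
Denominator: 1.75646e-09 + 0.0142757 + 0.0005245 = 0.0148002
Responsibility of Population II: 0.0142757 / 0.0148002 ≈ 0.9646

0.9646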